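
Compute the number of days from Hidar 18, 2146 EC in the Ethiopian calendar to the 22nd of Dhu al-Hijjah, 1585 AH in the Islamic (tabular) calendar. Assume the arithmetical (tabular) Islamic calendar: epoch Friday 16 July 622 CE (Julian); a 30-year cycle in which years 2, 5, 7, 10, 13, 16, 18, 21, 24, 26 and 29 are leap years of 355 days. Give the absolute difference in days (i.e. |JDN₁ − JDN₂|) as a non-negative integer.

First date → JDN 2507759; second date → JDN 2510103.
The interval is |2507759 − 2510103| = 2344 days.

2344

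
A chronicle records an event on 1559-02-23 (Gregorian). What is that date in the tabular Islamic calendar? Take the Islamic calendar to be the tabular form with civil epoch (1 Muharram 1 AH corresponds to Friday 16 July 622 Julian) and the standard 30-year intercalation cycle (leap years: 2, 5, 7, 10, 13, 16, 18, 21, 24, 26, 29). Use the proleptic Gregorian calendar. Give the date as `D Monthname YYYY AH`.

Julian Day Number of the source date = 2290526.
Converting JDN 2290526 to the tabular Islamic calendar gives 5 Jumada al-Awwal 966 AH.

5 Jumada al-Awwal 966 AH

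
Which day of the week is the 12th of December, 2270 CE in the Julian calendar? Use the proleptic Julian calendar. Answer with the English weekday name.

In the Gregorian calendar this is 27 December 2270 (JDN 2550521).
JDN 2550521 mod 7 = 1, and JDN 0 was a Monday, so this is a Tuesday.

Tuesday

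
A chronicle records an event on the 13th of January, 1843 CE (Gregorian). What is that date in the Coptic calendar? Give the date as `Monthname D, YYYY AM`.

Both dates share Julian Day Number 2394214; in the Coptic calendar that is 6 Tobi 1559 AM.

Tobi 6, 1559 AM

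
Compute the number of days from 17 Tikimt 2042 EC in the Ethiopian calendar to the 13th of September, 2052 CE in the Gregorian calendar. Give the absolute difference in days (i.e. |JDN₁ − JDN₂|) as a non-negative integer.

JDN of the first date = 2469742.
JDN of the second date = 2470794.
|2470794 − 2469742| = 1052.

1052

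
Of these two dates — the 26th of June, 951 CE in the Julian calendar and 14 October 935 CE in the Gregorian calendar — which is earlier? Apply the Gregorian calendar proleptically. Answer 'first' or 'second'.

The two dates have Julian Day Numbers 2068587 and 2062848 respectively.
Since 2062848 < 2068587, the second date comes first.

second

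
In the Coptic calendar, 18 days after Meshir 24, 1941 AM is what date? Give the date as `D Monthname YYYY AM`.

The starting date is JDN 2533788; 2533788 + 18 = 2533806.
JDN 2533806 corresponds to 12 Paremhat 1941 AM.

12 Paremhat 1941 AM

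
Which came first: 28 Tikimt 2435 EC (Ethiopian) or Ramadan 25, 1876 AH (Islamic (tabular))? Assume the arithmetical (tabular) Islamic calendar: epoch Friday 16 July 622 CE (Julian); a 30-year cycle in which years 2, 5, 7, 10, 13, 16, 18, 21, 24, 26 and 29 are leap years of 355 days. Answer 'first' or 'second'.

First date → JDN 2613296; second date → JDN 2613137.
JDN 2613137 < JDN 2613296, so the second date is earlier.

second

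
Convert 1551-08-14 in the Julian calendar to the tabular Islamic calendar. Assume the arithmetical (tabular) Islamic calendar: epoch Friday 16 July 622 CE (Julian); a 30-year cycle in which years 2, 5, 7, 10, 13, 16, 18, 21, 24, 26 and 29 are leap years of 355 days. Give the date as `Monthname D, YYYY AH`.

Sha'ban 11, 958 AH

Julian Day Number of the source date = 2287786.
Converting JDN 2287786 to the tabular Islamic calendar gives 11 Sha'ban 958 AH.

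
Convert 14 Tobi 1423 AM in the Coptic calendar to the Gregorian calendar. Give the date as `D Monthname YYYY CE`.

Both dates share Julian Day Number 2344548; in the Gregorian calendar that is 20 January 1707 CE.

20 January 1707 CE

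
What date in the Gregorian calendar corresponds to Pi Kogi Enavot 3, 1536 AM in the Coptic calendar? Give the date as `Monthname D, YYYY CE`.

September 7, 1820 CE

Both dates share Julian Day Number 2386051; in the Gregorian calendar that is 7 September 1820 CE.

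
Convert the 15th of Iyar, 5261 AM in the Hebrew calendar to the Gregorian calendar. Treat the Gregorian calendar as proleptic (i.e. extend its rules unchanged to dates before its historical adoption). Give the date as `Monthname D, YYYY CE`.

May 13, 1501 CE

Both dates share Julian Day Number 2269421; in the Gregorian calendar that is 13 May 1501 CE.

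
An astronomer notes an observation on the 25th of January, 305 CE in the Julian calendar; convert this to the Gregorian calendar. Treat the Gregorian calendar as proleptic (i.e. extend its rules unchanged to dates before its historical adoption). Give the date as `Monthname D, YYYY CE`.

The Julian–Gregorian offset here is 1 day (Julian trailing).
25 January 305 Julian + 1 day → 26 January 305 Gregorian.

January 26, 305 CE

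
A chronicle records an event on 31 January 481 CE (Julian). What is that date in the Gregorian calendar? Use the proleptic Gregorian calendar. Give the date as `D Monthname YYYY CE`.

1 February 481 CE

At this point the Julian calendar is 1 day behind the Gregorian.
31 January 481 Julian + 1 day → 1 February 481 Gregorian.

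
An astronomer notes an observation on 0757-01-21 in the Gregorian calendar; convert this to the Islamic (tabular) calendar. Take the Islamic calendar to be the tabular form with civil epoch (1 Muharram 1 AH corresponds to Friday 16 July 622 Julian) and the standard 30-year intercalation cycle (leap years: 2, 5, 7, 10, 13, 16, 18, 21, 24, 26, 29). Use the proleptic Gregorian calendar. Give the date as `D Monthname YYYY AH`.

Both dates share Julian Day Number 1997569; in the tabular Islamic calendar that is 20 Sha'ban 139 AH.

20 Sha'ban 139 AH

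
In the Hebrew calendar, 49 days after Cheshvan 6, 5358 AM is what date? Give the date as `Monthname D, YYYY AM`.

Kislev 26, 5358 AM

The starting date is JDN 2304643; 2304643 + 49 = 2304692.
JDN 2304692 corresponds to Kislev 26, 5358 AM.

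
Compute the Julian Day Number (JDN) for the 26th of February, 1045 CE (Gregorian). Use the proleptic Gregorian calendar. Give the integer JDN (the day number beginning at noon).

2102795

JDN 2299161 is 15 October 1582 CE (Gregorian); the target day is −196366 days from there, so JDN = 2102795.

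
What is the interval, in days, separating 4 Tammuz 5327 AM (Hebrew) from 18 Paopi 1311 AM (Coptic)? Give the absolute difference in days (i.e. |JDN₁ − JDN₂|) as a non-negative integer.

9988

First date → JDN 2293566; second date → JDN 2303554.
The interval is |2293566 − 2303554| = 9988 days.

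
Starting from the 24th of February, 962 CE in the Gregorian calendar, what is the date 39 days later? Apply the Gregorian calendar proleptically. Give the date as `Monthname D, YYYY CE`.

The starting date is JDN 2072478; 2072478 + 39 = 2072517.
JDN 2072517 corresponds to April 4, 962 CE.

April 4, 962 CE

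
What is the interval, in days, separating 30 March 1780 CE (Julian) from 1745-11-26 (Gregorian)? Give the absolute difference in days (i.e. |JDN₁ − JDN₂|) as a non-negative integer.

12554

First date → JDN 2371292; second date → JDN 2358738.
The interval is |2371292 − 2358738| = 12554 days.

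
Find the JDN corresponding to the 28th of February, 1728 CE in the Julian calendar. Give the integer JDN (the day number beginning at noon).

2352268

In the Gregorian calendar the same day is 10 March 1728.
JDN 2299161 is 15 October 1582 CE (Gregorian); the target day is +53107 days from there, so JDN = 2352268.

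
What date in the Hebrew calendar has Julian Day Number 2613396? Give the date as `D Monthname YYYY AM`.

JDN 2613396 is 18 February 2443 in the Gregorian calendar.
In the Hebrew calendar that day is 17 Shevat 6203 AM.

17 Shevat 6203 AM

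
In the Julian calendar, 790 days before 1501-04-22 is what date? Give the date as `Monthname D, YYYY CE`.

JDN of 1501-04-22 = 2269410.
2269410 − 790 = 2268620.
JDN 2268620 in the Julian calendar is February 22, 1499 CE.

February 22, 1499 CE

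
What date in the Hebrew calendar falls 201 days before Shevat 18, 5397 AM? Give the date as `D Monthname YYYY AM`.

The starting date is JDN 2319005; 2319005 − 201 = 2318804.
JDN 2318804 corresponds to 23 Tammuz 5396 AM.

23 Tammuz 5396 AM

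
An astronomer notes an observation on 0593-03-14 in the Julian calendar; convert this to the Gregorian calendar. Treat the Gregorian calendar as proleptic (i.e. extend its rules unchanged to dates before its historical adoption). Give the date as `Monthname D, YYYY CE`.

March 16, 593 CE

The Julian–Gregorian offset here is 2 days (Julian trailing).
14 March 593 Julian + 2 days → 16 March 593 Gregorian.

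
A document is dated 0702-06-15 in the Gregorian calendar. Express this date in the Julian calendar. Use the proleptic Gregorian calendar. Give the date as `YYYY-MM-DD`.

0702-06-11

The Julian–Gregorian offset here is 4 days (Julian trailing).
15 June 702 Gregorian − 4 days → 11 June 702 Julian.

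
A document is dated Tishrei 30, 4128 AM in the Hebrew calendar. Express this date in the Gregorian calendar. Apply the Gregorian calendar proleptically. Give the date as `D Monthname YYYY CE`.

11 October 367 CE

Julian Day Number of the source date = 1855387.
Converting JDN 1855387 to the Gregorian calendar gives 11 October 367 CE.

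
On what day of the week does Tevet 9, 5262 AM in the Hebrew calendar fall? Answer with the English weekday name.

Equivalently 30 December 1501 Gregorian, JDN 2269652.
2269652 ≡ 0 (mod 7); counting from Monday = 0 gives Monday.

Monday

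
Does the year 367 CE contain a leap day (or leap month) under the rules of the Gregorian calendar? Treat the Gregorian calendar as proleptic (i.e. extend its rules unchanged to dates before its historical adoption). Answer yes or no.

no

367 is not divisible by 4, so it is a common year.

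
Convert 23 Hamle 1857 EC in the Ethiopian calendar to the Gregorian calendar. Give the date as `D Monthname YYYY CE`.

29 July 1865 CE

Both dates share Julian Day Number 2402447; in the Gregorian calendar that is 29 July 1865 CE.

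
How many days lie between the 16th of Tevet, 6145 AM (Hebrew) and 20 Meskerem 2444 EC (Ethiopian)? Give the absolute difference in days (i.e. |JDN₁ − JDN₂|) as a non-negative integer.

24385

First date → JDN 2592161; second date → JDN 2616546.
The interval is |2592161 − 2616546| = 24385 days.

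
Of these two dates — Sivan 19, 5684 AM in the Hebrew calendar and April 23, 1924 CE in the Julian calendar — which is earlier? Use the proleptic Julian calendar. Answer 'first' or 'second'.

second

First date → JDN 2423958; second date → JDN 2423912.
JDN 2423912 < JDN 2423958, so the second date is earlier.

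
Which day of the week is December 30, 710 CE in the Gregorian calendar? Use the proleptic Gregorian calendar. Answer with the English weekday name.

Friday

JDN 1980745 mod 7 = 4, and JDN 0 was a Monday, so this is a Friday.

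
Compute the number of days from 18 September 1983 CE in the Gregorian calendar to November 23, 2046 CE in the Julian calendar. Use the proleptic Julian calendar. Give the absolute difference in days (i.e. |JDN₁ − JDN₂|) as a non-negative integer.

First date → JDN 2445596; second date → JDN 2468686.
The interval is |2445596 − 2468686| = 23090 days.

23090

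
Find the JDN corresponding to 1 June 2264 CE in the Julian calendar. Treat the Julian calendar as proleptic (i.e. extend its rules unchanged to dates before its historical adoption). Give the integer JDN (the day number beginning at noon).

2548136

Equivalently 16 June 2264 (Gregorian).
JDN 2451545 is 1 January 2000 CE (Gregorian); the target day is +96591 days from there, so JDN = 2548136.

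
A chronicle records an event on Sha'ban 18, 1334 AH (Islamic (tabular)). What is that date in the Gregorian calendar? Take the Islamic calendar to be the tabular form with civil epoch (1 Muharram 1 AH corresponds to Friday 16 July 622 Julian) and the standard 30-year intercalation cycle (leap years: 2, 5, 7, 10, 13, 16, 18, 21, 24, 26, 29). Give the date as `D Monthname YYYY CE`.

20 June 1916 CE

Julian Day Number of the source date = 2421035.
Converting JDN 2421035 to the Gregorian calendar gives 20 June 1916 CE.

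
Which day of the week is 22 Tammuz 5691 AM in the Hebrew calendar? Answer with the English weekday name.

Tuesday

Equivalently 7 July 1931 Gregorian, JDN 2426530.
JDN 2426530 mod 7 = 1, and JDN 0 was a Monday, so this is a Tuesday.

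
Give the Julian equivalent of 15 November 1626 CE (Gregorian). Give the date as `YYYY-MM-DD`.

The Julian–Gregorian offset here is 10 days (Julian trailing).
15 November 1626 Gregorian − 10 days → 5 November 1626 Julian.

1626-11-05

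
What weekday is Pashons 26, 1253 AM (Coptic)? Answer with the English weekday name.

Equivalently 31 May 1537 Gregorian, JDN 2282588.
JDN 2282588 mod 7 = 0, and JDN 0 was a Monday, so this is a Monday.

Monday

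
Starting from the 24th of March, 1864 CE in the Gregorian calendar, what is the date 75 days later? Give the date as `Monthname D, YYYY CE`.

June 7, 1864 CE

JDN of the 24th of March, 1864 CE = 2401955.
2401955 + 75 = 2402030.
JDN 2402030 in the Gregorian calendar is June 7, 1864 CE.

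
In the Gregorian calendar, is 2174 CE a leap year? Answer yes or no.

no

2174 is not divisible by 4, so it is a common year.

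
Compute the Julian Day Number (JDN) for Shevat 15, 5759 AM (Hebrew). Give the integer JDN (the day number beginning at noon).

2451211

Equivalently 1 February 1999 (Gregorian).
JDN 2400001 is 17 November 1858 CE (Gregorian), MJD 0; the target day is +51210 days from there, so JDN = 2451211.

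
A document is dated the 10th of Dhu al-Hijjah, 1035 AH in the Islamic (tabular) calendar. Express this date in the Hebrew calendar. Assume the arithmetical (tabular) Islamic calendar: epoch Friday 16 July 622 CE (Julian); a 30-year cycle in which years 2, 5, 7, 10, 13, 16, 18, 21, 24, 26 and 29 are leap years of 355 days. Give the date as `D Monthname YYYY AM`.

11 Elul 5386 AM

Both dates share Julian Day Number 2315189; in the Hebrew calendar that is 11 Elul 5386 AM.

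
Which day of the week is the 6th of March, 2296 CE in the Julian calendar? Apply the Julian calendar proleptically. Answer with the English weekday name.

Equivalently 21 March 2296 Gregorian, JDN 2559737.
Since JDN mod 7 = 5 (0 = Monday), the day is Saturday.

Saturday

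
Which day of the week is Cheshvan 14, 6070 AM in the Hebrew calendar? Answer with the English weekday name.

Friday

Equivalently 19 November 2309 Gregorian, JDN 2564727.
Since JDN mod 7 = 4 (0 = Monday), the day is Friday.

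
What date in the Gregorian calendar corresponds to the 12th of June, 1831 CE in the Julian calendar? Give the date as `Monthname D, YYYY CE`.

The Julian–Gregorian offset here is 12 days (Julian trailing).
12 June 1831 Julian + 12 days → 24 June 1831 Gregorian.

June 24, 1831 CE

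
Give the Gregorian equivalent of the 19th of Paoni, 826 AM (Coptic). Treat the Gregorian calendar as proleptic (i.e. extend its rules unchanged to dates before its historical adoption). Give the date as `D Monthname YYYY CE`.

20 June 1110 CE

Julian Day Number of the source date = 2126649.
Converting JDN 2126649 to the Gregorian calendar gives 20 June 1110 CE.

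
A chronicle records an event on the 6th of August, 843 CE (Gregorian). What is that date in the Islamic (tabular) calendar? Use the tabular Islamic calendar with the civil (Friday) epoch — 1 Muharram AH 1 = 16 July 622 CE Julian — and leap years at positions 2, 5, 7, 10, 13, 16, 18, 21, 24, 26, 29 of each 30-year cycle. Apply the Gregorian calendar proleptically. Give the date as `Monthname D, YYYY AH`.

Dhu al-Qa'dah 2, 228 AH

Julian Day Number of the source date = 2029177.
Converting JDN 2029177 to the tabular Islamic calendar gives 2 Dhu al-Qa'dah 228 AH.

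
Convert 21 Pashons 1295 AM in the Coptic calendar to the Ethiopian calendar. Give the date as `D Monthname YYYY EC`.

Julian Day Number of the source date = 2297923.
Converting JDN 2297923 to the Ethiopian calendar gives 21 Ginbot 1571 EC.

21 Ginbot 1571 EC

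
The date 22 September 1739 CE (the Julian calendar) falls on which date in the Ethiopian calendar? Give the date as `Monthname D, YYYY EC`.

Meskerem 24, 1732 EC

Both dates share Julian Day Number 2356492; in the Ethiopian calendar that is 24 Meskerem 1732 EC.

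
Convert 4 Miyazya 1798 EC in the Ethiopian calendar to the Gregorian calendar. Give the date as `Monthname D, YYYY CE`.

Both dates share Julian Day Number 2380788; in the Gregorian calendar that is 11 April 1806 CE.

April 11, 1806 CE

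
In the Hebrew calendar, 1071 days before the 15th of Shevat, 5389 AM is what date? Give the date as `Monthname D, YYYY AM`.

Adar 7, 5386 AM

Counting 1071 days back from JDN 2316079 reaches JDN 2315008, which is Adar 7, 5386 AM.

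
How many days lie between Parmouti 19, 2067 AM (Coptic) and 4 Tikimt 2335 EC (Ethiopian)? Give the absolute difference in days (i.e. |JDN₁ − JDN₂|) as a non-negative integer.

JDN of the first date = 2579864.
JDN of the second date = 2576747.
|2576747 − 2579864| = 3117.

3117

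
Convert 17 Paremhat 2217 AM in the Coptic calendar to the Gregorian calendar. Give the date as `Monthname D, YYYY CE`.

March 30, 2501 CE

Both dates share Julian Day Number 2634620; in the Gregorian calendar that is 30 March 2501 CE.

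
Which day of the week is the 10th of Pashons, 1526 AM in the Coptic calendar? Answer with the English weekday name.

In the Gregorian calendar this is 17 May 1810 (JDN 2382285).
2382285 ≡ 3 (mod 7); counting from Monday = 0 gives Thursday.

Thursday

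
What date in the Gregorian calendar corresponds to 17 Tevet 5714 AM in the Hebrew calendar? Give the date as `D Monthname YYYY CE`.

Both dates share Julian Day Number 2434735; in the Gregorian calendar that is 23 December 1953 CE.

23 December 1953 CE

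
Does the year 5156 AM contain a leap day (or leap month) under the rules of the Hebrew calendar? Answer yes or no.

no

Hebrew year 5156 is year 7 of its 19-year Metonic cycle; leap years are at positions 3, 6, 8, 11, 14, 17, 19, so it is a common year (12 months).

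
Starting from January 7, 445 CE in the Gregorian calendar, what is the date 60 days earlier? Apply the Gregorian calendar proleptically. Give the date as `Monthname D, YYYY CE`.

The starting date is JDN 1883600; 1883600 − 60 = 1883540.
JDN 1883540 corresponds to November 8, 444 CE.

November 8, 444 CE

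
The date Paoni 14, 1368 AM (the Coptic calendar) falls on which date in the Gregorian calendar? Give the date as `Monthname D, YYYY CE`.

June 18, 1652 CE

Julian Day Number of the source date = 2324610.
Converting JDN 2324610 to the Gregorian calendar gives 18 June 1652 CE.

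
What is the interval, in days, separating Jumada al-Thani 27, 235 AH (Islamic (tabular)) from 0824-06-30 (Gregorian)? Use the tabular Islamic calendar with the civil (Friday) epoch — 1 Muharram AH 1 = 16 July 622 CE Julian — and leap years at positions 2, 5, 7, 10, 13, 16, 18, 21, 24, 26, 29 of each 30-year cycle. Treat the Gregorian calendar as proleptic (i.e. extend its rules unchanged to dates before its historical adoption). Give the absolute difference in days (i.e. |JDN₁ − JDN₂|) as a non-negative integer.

JDN of the first date = 2031536.
JDN of the second date = 2022201.
|2022201 − 2031536| = 9335.

9335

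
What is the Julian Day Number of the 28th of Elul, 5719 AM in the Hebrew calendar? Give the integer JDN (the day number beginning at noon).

In the Gregorian calendar the same day is 1 October 1959.
JDN 2299161 is 15 October 1582 CE (Gregorian); the target day is +137682 days from there, so JDN = 2436843.

2436843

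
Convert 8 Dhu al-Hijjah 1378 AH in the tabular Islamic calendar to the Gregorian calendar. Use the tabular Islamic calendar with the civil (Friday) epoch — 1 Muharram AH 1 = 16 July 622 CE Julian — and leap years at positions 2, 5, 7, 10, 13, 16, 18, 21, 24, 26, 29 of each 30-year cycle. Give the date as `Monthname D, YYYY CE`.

Both dates share Julian Day Number 2436735; in the Gregorian calendar that is 15 June 1959 CE.

June 15, 1959 CE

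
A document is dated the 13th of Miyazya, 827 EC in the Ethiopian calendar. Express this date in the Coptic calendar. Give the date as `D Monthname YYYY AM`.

Julian Day Number of the source date = 2026139.
Converting JDN 2026139 to the Coptic calendar gives 13 Parmouti 551 AM.

13 Parmouti 551 AM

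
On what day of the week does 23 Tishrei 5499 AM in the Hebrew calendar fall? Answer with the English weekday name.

Tuesday

This is JDN 2356131 (7 October 1738 Gregorian).
JDN 2356131 mod 7 = 1, and JDN 0 was a Monday, so this is a Tuesday.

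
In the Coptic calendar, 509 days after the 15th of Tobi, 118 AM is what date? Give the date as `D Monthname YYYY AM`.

Counting 509 days forward from JDN 1867898 reaches JDN 1868407, which is 9 Paoni 119 AM.

9 Paoni 119 AM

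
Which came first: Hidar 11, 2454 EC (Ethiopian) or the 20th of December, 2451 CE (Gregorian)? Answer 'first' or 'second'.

second

First date → JDN 2620249; second date → JDN 2616623.
JDN 2616623 < JDN 2620249, so the second date is earlier.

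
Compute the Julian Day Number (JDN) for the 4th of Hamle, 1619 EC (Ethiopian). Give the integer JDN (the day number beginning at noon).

Equivalently 8 July 1627 (Gregorian).
JDN 2299161 is 15 October 1582 CE (Gregorian); the target day is +16337 days from there, so JDN = 2315498.

2315498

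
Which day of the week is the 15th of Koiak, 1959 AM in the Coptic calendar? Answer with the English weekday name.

Monday

In the Gregorian calendar this is 26 December 2242 (JDN 2540293).
Since JDN mod 7 = 0 (0 = Monday), the day is Monday.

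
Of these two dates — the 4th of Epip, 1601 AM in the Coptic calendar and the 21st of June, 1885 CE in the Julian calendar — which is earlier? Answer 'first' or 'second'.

second

First date → JDN 2409733; second date → JDN 2409726.
JDN 2409726 < JDN 2409733, so the second date is earlier.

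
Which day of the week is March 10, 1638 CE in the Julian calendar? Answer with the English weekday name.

Saturday

In the Gregorian calendar this is 20 March 1638 (JDN 2319406).
Since JDN mod 7 = 5 (0 = Monday), the day is Saturday.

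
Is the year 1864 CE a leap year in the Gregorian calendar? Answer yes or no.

yes

1864 is divisible by 4 and not by 100, so it is a leap year.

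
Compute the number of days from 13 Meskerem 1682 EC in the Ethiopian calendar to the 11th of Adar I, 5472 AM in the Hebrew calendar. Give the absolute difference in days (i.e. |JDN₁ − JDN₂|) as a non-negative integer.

First date → JDN 2338218; second date → JDN 2346403.
The interval is |2338218 − 2346403| = 8185 days.

8185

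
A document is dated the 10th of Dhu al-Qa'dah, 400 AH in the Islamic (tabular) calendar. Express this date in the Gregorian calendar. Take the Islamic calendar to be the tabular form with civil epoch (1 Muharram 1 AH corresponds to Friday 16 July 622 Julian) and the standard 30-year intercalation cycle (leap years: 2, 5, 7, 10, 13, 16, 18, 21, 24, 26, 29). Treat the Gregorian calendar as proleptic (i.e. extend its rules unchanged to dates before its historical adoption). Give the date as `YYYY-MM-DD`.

1010-07-01

Julian Day Number of the source date = 2090136.
Converting JDN 2090136 to the Gregorian calendar gives 1 July 1010 CE.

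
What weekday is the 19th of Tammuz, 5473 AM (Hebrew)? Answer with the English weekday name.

Thursday

Equivalently 13 July 1713 Gregorian, JDN 2346914.
Since JDN mod 7 = 3 (0 = Monday), the day is Thursday.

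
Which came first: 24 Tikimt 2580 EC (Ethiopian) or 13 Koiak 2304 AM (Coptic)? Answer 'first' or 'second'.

Converting both to JDN: 2666254 vs 2666303; the smaller is the first.

first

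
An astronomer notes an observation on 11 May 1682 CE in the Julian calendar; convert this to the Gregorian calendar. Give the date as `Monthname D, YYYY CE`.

The Julian–Gregorian offset here is 10 days (Julian trailing).
11 May 1682 Julian + 10 days → 21 May 1682 Gregorian.

May 21, 1682 CE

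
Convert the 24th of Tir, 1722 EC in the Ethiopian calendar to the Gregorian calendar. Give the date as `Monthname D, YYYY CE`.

January 30, 1730 CE

Julian Day Number of the source date = 2352959.
Converting JDN 2352959 to the Gregorian calendar gives 30 January 1730 CE.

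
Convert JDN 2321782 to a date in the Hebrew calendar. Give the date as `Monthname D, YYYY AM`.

JDN 2321782 is 20 September 1644 in the Gregorian calendar.
In the Hebrew calendar that day is Elul 19, 5404 AM.

Elul 19, 5404 AM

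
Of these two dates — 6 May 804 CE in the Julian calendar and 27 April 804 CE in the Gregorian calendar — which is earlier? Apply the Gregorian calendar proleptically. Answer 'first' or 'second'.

second

The two dates have Julian Day Numbers 2014845 and 2014832 respectively.
Since 2014832 < 2014845, the second date comes first.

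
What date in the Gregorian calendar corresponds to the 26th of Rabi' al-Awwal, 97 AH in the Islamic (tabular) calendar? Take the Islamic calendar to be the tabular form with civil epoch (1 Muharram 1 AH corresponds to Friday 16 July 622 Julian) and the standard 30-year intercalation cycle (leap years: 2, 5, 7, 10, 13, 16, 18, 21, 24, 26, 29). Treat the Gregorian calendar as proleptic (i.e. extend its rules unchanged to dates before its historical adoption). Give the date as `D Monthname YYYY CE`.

Julian Day Number of the source date = 1982543.
Converting JDN 1982543 to the Gregorian calendar gives 2 December 715 CE.

2 December 715 CE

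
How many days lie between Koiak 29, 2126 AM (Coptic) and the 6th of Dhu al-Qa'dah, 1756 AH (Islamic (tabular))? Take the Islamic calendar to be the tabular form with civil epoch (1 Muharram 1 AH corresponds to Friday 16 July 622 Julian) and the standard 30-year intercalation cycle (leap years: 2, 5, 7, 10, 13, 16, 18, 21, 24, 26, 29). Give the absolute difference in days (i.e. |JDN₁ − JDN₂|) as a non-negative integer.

JDN of the first date = 2601304.
JDN of the second date = 2570653.
|2570653 − 2601304| = 30651.

30651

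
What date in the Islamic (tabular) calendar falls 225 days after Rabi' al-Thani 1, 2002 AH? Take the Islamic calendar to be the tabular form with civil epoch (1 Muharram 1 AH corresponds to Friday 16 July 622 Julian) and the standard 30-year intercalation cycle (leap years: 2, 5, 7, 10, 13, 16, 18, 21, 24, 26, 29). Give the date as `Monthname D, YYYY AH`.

The starting date is JDN 2657617; 2657617 + 225 = 2657842.
JDN 2657842 corresponds to Dhu al-Qa'dah 20, 2002 AH.

Dhu al-Qa'dah 20, 2002 AH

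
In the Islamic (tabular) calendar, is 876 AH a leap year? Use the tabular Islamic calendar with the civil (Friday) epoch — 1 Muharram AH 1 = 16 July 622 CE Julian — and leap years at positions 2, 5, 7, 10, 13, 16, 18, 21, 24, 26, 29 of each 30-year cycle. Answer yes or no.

no

Year 876 AH is year 6 of its 30-year cycle; leap positions are 2, 5, 7, 10, 13, 16, 18, 21, 24, 26, 29, so it is a common year (354 days).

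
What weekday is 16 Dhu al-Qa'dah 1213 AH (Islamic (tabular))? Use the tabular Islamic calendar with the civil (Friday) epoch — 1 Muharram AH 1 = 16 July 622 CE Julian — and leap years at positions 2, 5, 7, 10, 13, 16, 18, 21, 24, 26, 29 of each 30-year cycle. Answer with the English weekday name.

Sunday

Equivalently 21 April 1799 Gregorian, JDN 2378242.
Since JDN mod 7 = 6 (0 = Monday), the day is Sunday.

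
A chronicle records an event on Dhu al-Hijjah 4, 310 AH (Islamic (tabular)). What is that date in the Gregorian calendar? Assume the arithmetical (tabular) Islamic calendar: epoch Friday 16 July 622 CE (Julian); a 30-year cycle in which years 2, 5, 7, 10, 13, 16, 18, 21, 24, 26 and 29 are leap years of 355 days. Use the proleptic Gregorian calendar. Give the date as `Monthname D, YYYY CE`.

Julian Day Number of the source date = 2058267.
Converting JDN 2058267 to the Gregorian calendar gives 30 March 923 CE.

March 30, 923 CE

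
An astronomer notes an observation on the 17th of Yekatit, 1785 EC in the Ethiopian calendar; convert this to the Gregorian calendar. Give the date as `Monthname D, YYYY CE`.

Both dates share Julian Day Number 2375993; in the Gregorian calendar that is 22 February 1793 CE.

February 22, 1793 CE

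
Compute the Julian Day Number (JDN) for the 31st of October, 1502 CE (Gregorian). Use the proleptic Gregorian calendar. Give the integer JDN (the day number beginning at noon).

2269957

JDN 2451545 is 1 January 2000 CE (Gregorian); the target day is −181588 days from there, so JDN = 2269957.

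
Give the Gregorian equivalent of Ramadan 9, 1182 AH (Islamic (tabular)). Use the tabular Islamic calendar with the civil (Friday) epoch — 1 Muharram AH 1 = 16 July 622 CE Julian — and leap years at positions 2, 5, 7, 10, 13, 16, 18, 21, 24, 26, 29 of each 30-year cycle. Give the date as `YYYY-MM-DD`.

Both dates share Julian Day Number 2367191; in the Gregorian calendar that is 17 January 1769 CE.

1769-01-17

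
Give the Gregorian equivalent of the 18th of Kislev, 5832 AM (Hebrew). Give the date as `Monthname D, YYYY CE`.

Julian Day Number of the source date = 2477821.
Converting JDN 2477821 to the Gregorian calendar gives 10 December 2071 CE.

December 10, 2071 CE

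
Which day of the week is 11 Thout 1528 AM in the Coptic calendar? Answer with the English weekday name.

In the Gregorian calendar this is 21 September 1811 (JDN 2382777).
Since JDN mod 7 = 5 (0 = Monday), the day is Saturday.

Saturday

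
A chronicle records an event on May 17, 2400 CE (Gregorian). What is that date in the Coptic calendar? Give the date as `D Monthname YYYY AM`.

Both dates share Julian Day Number 2597779; in the Coptic calendar that is 6 Pashons 2116 AM.

6 Pashons 2116 AM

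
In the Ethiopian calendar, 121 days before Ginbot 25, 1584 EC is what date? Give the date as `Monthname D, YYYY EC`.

Tir 24, 1584 EC

Counting 121 days back from JDN 2302676 reaches JDN 2302555, which is Tir 24, 1584 EC.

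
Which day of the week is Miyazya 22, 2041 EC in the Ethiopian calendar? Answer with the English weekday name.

Friday

Equivalently 30 April 2049 Gregorian, JDN 2469562.
Since JDN mod 7 = 4 (0 = Monday), the day is Friday.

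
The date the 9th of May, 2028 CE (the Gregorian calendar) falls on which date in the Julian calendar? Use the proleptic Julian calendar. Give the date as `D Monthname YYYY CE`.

At this point the Julian calendar is 13 days behind the Gregorian.
9 May 2028 Gregorian − 13 days → 26 April 2028 Julian.

26 April 2028 CE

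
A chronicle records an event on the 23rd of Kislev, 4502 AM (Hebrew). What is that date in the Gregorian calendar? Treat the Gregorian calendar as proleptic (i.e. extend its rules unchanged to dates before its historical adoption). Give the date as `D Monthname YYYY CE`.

Both dates share Julian Day Number 1992049; in the Gregorian calendar that is 11 December 741 CE.

11 December 741 CE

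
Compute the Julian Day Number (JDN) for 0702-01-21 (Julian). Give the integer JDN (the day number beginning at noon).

Equivalently 25 January 702 (proleptic Gregorian).
JDN 2299161 is 15 October 1582 CE (Gregorian); the target day is −321677 days from there, so JDN = 1977484.

1977484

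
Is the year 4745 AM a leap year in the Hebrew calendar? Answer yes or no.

Hebrew year 4745 is year 14 of its 19-year Metonic cycle; leap years are at positions 3, 6, 8, 11, 14, 17, 19, so it is a leap year (13 months).

yes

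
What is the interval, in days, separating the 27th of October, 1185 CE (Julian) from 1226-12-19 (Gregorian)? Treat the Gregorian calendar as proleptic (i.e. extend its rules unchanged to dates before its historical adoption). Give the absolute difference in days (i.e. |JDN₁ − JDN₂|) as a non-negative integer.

First date → JDN 2154179; second date → JDN 2169200.
The interval is |2154179 − 2169200| = 15021 days.

15021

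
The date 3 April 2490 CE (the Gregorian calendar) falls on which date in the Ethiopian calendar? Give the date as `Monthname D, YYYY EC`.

Julian Day Number of the source date = 2630607.
Converting JDN 2630607 to the Ethiopian calendar gives 22 Megabit 2482 EC.

Megabit 22, 2482 EC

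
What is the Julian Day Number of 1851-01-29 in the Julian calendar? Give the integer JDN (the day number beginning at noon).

2397164

In the Gregorian calendar the same day is 10 February 1851.
JDN 2299161 is 15 October 1582 CE (Gregorian); the target day is +98003 days from there, so JDN = 2397164.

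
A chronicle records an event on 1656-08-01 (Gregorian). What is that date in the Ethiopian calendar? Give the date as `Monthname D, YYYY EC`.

Julian Day Number of the source date = 2326115.
Converting JDN 2326115 to the Ethiopian calendar gives 28 Hamle 1648 EC.

Hamle 28, 1648 EC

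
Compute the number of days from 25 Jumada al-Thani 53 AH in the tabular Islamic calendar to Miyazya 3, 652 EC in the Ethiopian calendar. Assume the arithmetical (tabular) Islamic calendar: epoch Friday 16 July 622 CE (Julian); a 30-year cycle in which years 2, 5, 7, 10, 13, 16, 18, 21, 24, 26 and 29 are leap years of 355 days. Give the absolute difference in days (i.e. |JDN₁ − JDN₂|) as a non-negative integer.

4828

First date → JDN 1967039; second date → JDN 1962211.
The interval is |1967039 − 1962211| = 4828 days.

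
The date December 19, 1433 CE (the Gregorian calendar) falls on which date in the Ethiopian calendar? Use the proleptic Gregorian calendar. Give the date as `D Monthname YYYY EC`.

Both dates share Julian Day Number 2244805; in the Ethiopian calendar that is 14 Tahsas 1426 EC.

14 Tahsas 1426 EC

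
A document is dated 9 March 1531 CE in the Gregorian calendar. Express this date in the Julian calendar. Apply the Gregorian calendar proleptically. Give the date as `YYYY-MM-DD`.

1531-02-27

For dates in this range the Gregorian date is 10 days ahead of the Julian.
9 March 1531 Gregorian − 10 days → 27 February 1531 Julian.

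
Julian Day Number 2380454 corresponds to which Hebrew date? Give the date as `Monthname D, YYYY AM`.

Iyar 13, 5565 AM

The Gregorian equivalent of JDN 2380454 is 12 May 1805.
In the Hebrew calendar that day is Iyar 13, 5565 AM.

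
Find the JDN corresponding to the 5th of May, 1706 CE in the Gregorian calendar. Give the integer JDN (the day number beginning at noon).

2344288

JDN 2299161 is 15 October 1582 CE (Gregorian); the target day is +45127 days from there, so JDN = 2344288.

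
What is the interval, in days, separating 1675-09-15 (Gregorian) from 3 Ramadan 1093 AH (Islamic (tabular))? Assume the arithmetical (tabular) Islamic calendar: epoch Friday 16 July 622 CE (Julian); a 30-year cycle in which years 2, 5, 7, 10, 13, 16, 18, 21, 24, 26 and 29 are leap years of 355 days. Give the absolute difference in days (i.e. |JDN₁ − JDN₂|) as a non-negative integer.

2547

JDN of the first date = 2333099.
JDN of the second date = 2335646.
|2335646 − 2333099| = 2547.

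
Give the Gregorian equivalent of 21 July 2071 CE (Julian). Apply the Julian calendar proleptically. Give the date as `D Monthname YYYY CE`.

At this point the Julian calendar is 13 days behind the Gregorian.
21 July 2071 Julian + 13 days → 3 August 2071 Gregorian.

3 August 2071 CE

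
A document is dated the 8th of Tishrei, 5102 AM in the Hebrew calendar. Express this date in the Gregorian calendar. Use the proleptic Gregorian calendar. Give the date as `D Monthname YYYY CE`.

28 September 1341 CE

Julian Day Number of the source date = 2211121.
Converting JDN 2211121 to the Gregorian calendar gives 28 September 1341 CE.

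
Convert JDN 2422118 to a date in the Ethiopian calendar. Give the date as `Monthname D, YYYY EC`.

Sene 1, 1911 EC

The Gregorian equivalent of JDN 2422118 is 8 June 1919.
In the Ethiopian calendar that day is Sene 1, 1911 EC.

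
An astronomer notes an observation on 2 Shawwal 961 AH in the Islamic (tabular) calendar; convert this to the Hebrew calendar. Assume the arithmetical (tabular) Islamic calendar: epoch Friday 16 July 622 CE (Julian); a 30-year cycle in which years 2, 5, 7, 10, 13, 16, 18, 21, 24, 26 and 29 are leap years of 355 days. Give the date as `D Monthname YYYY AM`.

Both dates share Julian Day Number 2288899; in the Hebrew calendar that is 4 Tishrei 5315 AM.

4 Tishrei 5315 AM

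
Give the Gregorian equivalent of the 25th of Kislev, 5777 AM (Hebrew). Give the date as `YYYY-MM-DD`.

2016-12-25

Both dates share Julian Day Number 2457748; in the Gregorian calendar that is 25 December 2016 CE.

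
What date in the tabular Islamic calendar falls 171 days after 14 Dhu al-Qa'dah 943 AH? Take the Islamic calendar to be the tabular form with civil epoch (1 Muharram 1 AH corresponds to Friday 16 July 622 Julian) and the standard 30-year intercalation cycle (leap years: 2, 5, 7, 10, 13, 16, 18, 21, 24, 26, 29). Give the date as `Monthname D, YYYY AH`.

JDN of 14 Dhu al-Qa'dah 943 AH = 2282561.
2282561 + 171 = 2282732.
JDN 2282732 in the tabular Islamic calendar is Jumada al-Awwal 7, 944 AH.

Jumada al-Awwal 7, 944 AH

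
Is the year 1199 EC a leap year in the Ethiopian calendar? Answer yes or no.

yes

1199 mod 4 = 3; in the Ethiopian calendar a year is leap when year mod 4 = 3, so it is a leap year.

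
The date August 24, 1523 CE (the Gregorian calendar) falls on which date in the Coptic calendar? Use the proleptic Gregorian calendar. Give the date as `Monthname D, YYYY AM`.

Mesori 21, 1239 AM

Julian Day Number of the source date = 2277559.
Converting JDN 2277559 to the Coptic calendar gives 21 Mesori 1239 AM.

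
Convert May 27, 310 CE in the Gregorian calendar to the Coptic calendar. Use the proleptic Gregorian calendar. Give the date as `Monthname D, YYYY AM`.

Both dates share Julian Day Number 1834431; in the Coptic calendar that is 1 Paoni 26 AM.

Paoni 1, 26 AM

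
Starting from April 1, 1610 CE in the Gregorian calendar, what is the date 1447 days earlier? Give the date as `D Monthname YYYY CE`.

The starting date is JDN 2309191; 2309191 − 1447 = 2307744.
JDN 2307744 corresponds to 15 April 1606 CE.

15 April 1606 CE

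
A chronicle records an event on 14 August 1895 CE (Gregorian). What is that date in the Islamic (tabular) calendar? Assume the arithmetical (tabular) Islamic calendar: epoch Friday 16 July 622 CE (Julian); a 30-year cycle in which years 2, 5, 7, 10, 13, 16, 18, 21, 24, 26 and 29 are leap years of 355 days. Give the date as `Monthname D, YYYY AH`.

Both dates share Julian Day Number 2413420; in the tabular Islamic calendar that is 22 Safar 1313 AH.

Safar 22, 1313 AH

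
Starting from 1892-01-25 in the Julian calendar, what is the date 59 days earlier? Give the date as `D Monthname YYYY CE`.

Counting 59 days back from JDN 2412135 reaches JDN 2412076, which is 27 November 1891 CE.

27 November 1891 CE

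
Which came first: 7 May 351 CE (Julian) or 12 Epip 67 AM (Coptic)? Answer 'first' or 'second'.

first

Converting both to JDN: 1849387 vs 1849447; the smaller is the first.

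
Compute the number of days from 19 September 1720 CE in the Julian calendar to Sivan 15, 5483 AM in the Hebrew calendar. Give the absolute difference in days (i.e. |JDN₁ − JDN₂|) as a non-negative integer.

991

First date → JDN 2349550; second date → JDN 2350541.
The interval is |2349550 − 2350541| = 991 days.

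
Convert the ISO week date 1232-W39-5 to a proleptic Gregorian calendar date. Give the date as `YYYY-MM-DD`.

1232-09-24

ISO week 1 of 1232 is the week containing the first Thursday of 1232.
Week 39, day 5 (Friday) lands on 1232-09-24.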